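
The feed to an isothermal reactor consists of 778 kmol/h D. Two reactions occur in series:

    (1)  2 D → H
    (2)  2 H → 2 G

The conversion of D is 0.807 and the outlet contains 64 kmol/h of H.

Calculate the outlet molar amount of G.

250 kmol/h

Conversion of D: D consumed = 2ξ₁ = 0.807 × 778 → ξ₁ = 313.9 kmol/h.
H balance: n_H = 0 + 1ξ₁ − 2ξ₂ = 64 → ξ₂ = (1·313.9 − 64)/2 = 125 kmol/h.
Outlet amounts (n = n₀ + Σ ν·ξ):
  D: 778 − 2(313.9) = 150.2
  H: 0 + 1(313.9) − 2(125) = 64
  G: 0 + 2(125) = 249.9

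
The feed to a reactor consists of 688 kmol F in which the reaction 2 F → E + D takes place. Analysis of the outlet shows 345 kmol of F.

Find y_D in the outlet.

0.249

For F: n = n₀ − 2ξ → 345 = 688 − 2ξ, giving ξ = 171.5 kmol.
Outlet amounts (n = n₀ + ν ξ):
  F: 688 − 2(171.5) = 345
  E: 0 + 1(171.5) = 171.5
  D: 0 + 1(171.5) = 171.5
Total out = 688 kmol; y_D = 171.5 / 688 = 0.2493.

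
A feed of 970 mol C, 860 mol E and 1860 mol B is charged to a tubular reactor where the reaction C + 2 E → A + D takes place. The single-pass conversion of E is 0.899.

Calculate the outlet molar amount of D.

E reacted = 0.899 × 860 = 773.1 mol; ν_E = −2, so ξ = 773.1/2 = 386.6 mol.
Outlet amounts (n = n₀ + ν ξ):
  C: 970 − 1(386.6) = 583.4
  E: 860 − 2(386.6) = 86.86
  A: 0 + 1(386.6) = 386.6
  D: 0 + 1(386.6) = 386.6
  B: 1860 (inert)

387 mol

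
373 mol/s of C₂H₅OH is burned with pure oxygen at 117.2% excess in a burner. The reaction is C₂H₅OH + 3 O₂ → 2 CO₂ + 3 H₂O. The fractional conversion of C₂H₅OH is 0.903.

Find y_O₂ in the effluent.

0.452

Stoichiometric O₂ = 3 × 373 = 1119 mol/s; O₂ fed = 1119 × 2.172 = 2430 mol/s.
Fuel reacted = 0.903 × 373 → ξ = 336.8 mol/s.
Outlet (n = n₀ + ν ξ):
  C₂H₅OH: 373 − 1(336.8) = 36.18
  O₂: 2430 − 3(336.8) = 1420
  CO₂: 0 + 2(336.8) = 673.6
  H₂O: 0 + 3(336.8) = 1010
Total out = 3140 mol/s; y_O₂ = 1420 / 3140 = 0.4522.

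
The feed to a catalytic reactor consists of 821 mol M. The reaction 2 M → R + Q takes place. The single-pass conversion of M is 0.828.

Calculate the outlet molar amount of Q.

340 mol

M reacted = 0.828 × 821 = 679.8 mol; ν_M = −2, so ξ = 679.8/2 = 339.9 mol.
Outlet amounts (n = n₀ + ν ξ):
  M: 821 − 2(339.9) = 141.2
  R: 0 + 1(339.9) = 339.9
  Q: 0 + 1(339.9) = 339.9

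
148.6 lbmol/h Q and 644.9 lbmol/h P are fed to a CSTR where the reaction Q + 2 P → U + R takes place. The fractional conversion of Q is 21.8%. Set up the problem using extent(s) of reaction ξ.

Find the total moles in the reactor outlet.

761 lbmol/h

Q reacted = 0.218 × 148.6 = 32.39 lbmol/h; ν_Q = −1, so ξ = 32.39/1 = 32.39 lbmol/h.
Outlet amounts (n = n₀ + ν ξ):
  Q: 148.6 − 1(32.39) = 116.2
  P: 644.9 − 2(32.39) = 580.1
  U: 0 + 1(32.39) = 32.39
  R: 0 + 1(32.39) = 32.39
Total out = 116.2 + 580.1 + 32.39 + 32.39 = 761.1 lbmol/h.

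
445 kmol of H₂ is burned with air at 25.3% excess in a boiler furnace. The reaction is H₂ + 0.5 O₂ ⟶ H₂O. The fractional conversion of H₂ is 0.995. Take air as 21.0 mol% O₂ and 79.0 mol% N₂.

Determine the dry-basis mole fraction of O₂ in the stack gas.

Stoichiometric O₂ = 0.5 × 445 = 222.5 kmol; O₂ fed = 222.5 × 1.253 = 278.8 kmol.
N₂ fed = 278.8 × 79/21 = 1049 kmol.
Fuel reacted = 0.995 × 445 → ξ = 442.8 kmol.
Outlet (n = n₀ + ν ξ):
  H₂: 445 − 1(442.8) = 2.225
  O₂: 278.8 − 0.5(442.8) = 57.41
  N₂: 1049 (inert)
  H₂O: 0 + 1(442.8) = 442.8
Dry total = 1108 kmol; y_O₂ (dry) = 57.41 / 1108 = 0.05179.

0.0518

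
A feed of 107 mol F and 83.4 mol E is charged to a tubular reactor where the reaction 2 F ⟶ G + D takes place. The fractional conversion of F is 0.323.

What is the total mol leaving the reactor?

F reacted = 0.323 × 107 = 34.56 mol; ν_F = −2, so ξ = 34.56/2 = 17.28 mol.
Outlet amounts (n = n₀ + ν ξ):
  F: 107 − 2(17.28) = 72.44
  G: 0 + 1(17.28) = 17.28
  D: 0 + 1(17.28) = 17.28
  E: 83.4 (inert)
Total out = 72.44 + 17.28 + 17.28 + 83.4 = 190.4 mol.

190 mol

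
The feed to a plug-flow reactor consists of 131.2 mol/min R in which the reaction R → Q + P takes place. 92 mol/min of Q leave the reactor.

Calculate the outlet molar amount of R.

39.2 mol/min

For Q: n = n₀ + 1ξ → 92 = 0 + 1ξ, giving ξ = 92 mol/min.
Outlet amounts (n = n₀ + ν ξ):
  R: 131.2 − 1(92) = 39.2
  Q: 0 + 1(92) = 92
  P: 0 + 1(92) = 92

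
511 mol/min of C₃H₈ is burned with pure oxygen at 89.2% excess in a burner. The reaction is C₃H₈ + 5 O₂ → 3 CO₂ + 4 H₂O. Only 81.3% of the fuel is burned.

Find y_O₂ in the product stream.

0.479

Stoichiometric O₂ = 5 × 511 = 2555 mol/min; O₂ fed = 2555 × 1.892 = 4834 mol/min.
Fuel reacted = 0.813 × 511 → ξ = 415.4 mol/min.
Outlet (n = n₀ + ν ξ):
  C₃H₈: 511 − 1(415.4) = 95.56
  O₂: 4834 − 5(415.4) = 2757
  CO₂: 0 + 3(415.4) = 1246
  H₂O: 0 + 4(415.4) = 1662
Total out = 5761 mol/min; y_O₂ = 2757 / 5761 = 0.4786.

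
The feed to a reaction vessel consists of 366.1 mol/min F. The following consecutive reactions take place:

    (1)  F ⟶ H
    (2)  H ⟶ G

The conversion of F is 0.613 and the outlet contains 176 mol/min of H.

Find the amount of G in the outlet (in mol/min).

Conversion of F: F consumed = 1ξ₁ = 0.613 × 366.1 → ξ₁ = 224.4 mol/min.
H balance: n_H = 0 + 1ξ₁ − 1ξ₂ = 176 → ξ₂ = (1·224.4 − 176)/1 = 48.42 mol/min.
Outlet amounts (n = n₀ + Σ ν·ξ):
  F: 366.1 − 1(224.4) = 141.7
  H: 0 + 1(224.4) − 1(48.42) = 176
  G: 0 + 1(48.42) = 48.42

48.4 mol/min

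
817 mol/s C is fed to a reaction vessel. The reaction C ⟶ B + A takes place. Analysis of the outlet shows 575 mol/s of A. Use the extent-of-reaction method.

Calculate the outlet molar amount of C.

For A: n = n₀ + 1ξ → 575 = 0 + 1ξ, giving ξ = 575 mol/s.
Outlet amounts (n = n₀ + ν ξ):
  C: 817 − 1(575) = 242
  B: 0 + 1(575) = 575
  A: 0 + 1(575) = 575

242 mol/s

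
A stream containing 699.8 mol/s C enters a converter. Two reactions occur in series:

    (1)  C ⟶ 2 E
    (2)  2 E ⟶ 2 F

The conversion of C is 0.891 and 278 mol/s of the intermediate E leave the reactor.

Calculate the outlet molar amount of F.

969 mol/s

Conversion of C: C consumed = 1ξ₁ = 0.891 × 699.8 → ξ₁ = 623.5 mol/s.
E balance: n_E = 0 + 2ξ₁ − 2ξ₂ = 278 → ξ₂ = (2·623.5 − 278)/2 = 484.5 mol/s.
Outlet amounts (n = n₀ + Σ ν·ξ):
  C: 699.8 − 1(623.5) = 76.28
  E: 0 + 2(623.5) − 2(484.5) = 278
  F: 0 + 2(484.5) = 969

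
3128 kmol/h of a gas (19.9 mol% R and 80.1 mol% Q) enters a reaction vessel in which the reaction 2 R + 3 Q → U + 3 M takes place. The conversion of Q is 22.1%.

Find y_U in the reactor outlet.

Q reacted = 0.221 × 2506 = 553.7 kmol/h; ν_Q = −3, so ξ = 553.7/3 = 184.6 kmol/h.
Outlet amounts (n = n₀ + ν ξ):
  R: 622.5 − 2(184.6) = 253.3
  Q: 2506 − 3(184.6) = 1952
  U: 0 + 1(184.6) = 184.6
  M: 0 + 3(184.6) = 553.7
Total out = 2943 kmol/h; y_U = 184.6 / 2943 = 0.06271.

0.0627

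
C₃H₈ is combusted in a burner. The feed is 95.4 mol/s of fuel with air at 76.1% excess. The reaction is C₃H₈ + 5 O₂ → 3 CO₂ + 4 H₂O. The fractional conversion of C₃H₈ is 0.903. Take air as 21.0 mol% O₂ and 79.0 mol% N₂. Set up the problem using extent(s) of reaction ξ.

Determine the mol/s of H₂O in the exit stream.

345 mol/s

Stoichiometric O₂ = 5 × 95.4 = 477 mol/s; O₂ fed = 477 × 1.761 = 840 mol/s.
N₂ fed = 840 × 79/21 = 3160 mol/s.
Fuel reacted = 0.903 × 95.4 → ξ = 86.15 mol/s.
Outlet (n = n₀ + ν ξ):
  C₃H₈: 95.4 − 1(86.15) = 9.254
  O₂: 840 − 5(86.15) = 409.3
  N₂: 3160 (inert)
  CO₂: 0 + 3(86.15) = 258.4
  H₂O: 0 + 4(86.15) = 344.6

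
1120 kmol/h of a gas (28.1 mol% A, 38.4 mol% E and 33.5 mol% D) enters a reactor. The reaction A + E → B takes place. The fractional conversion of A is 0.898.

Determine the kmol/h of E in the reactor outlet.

A reacted = 0.898 × 314.7 = 282.6 kmol/h; ν_A = −1, so ξ = 282.6/1 = 282.6 kmol/h.
Outlet amounts (n = n₀ + ν ξ):
  A: 314.7 − 1(282.6) = 32.1
  E: 430.1 − 1(282.6) = 147.5
  B: 0 + 1(282.6) = 282.6
  D: 375.2 (inert)

147 kmol/h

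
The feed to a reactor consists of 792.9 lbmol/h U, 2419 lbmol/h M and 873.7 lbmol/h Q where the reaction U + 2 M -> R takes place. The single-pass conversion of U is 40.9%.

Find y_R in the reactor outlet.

0.0944

U reacted = 0.409 × 792.9 = 324.3 lbmol/h; ν_U = −1, so ξ = 324.3/1 = 324.3 lbmol/h.
Outlet amounts (n = n₀ + ν ξ):
  U: 792.9 − 1(324.3) = 468.6
  M: 2419 − 2(324.3) = 1770
  R: 0 + 1(324.3) = 324.3
  Q: 873.7 (inert)
Total out = 3437 lbmol/h; y_R = 324.3 / 3437 = 0.09435.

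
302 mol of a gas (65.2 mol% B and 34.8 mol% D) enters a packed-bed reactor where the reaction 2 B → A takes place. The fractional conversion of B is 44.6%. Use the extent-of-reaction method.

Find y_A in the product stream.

B reacted = 0.446 × 196.9 = 87.82 mol; ν_B = −2, so ξ = 87.82/2 = 43.91 mol.
Outlet amounts (n = n₀ + ν ξ):
  B: 196.9 − 2(43.91) = 109.1
  A: 0 + 1(43.91) = 43.91
  D: 105.1 (inert)
Total out = 258.1 mol; y_A = 43.91 / 258.1 = 0.1701.

0.17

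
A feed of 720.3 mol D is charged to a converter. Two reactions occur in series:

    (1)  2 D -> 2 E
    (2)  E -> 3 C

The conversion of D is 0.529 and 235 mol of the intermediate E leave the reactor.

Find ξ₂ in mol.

ξ₂ = 146 mol

Conversion of D: D consumed = 2ξ₁ = 0.529 × 720.3 → ξ₁ = 190.5 mol.
E balance: n_E = 0 + 2ξ₁ − 1ξ₂ = 235 → ξ₂ = (2·190.5 − 235)/1 = 146 mol.
Outlet amounts (n = n₀ + Σ ν·ξ):
  D: 720.3 − 2(190.5) = 339.3
  E: 0 + 2(190.5) − 1(146) = 235
  C: 0 + 3(146) = 438.1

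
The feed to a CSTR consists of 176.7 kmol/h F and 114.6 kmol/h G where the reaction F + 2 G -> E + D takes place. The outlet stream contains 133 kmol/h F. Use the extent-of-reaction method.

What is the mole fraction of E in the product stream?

0.176

For F: n = n₀ − 1ξ → 133 = 176.7 − 1ξ, giving ξ = 43.7 kmol/h.
Outlet amounts (n = n₀ + ν ξ):
  F: 176.7 − 1(43.7) = 133
  G: 114.6 − 2(43.7) = 27.2
  E: 0 + 1(43.7) = 43.7
  D: 0 + 1(43.7) = 43.7
Total out = 247.6 kmol/h; y_E = 43.7 / 247.6 = 0.1765.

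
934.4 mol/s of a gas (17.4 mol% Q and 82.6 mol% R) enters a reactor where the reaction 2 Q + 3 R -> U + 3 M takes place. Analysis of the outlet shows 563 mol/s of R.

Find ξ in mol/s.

For R: n = n₀ − 3ξ → 563 = 771.8 − 3ξ, giving ξ = 69.6 mol/s.
Outlet amounts (n = n₀ + ν ξ):
  Q: 162.6 − 2(69.6) = 23.38
  R: 771.8 − 3(69.6) = 563
  U: 0 + 1(69.6) = 69.6
  M: 0 + 3(69.6) = 208.8

ξ = 69.6 mol/s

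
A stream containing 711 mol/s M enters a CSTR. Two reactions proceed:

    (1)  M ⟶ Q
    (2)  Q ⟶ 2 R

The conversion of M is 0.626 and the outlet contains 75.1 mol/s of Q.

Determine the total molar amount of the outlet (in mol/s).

Conversion of M: M consumed = 1ξ₁ = 0.626 × 711 → ξ₁ = 445.1 mol/s.
Q balance: n_Q = 0 + 1ξ₁ − 1ξ₂ = 75.1 → ξ₂ = (1·445.1 − 75.1)/1 = 370 mol/s.
Outlet amounts (n = n₀ + Σ ν·ξ):
  M: 711 − 1(445.1) = 265.9
  Q: 0 + 1(445.1) − 1(370) = 75.1
  R: 0 + 2(370) = 740
Total out = 265.9 + 75.1 + 740 = 1081 mol/s.

1080 mol/s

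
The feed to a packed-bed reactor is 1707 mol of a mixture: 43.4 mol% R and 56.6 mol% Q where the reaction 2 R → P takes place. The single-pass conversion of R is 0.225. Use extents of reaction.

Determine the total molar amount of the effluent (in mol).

1620 mol

R reacted = 0.225 × 740.8 = 166.7 mol; ν_R = −2, so ξ = 166.7/2 = 83.34 mol.
Outlet amounts (n = n₀ + ν ξ):
  R: 740.8 − 2(83.34) = 574.1
  P: 0 + 1(83.34) = 83.34
  Q: 966.2 (inert)
Total out = 574.1 + 83.34 + 966.2 = 1624 mol.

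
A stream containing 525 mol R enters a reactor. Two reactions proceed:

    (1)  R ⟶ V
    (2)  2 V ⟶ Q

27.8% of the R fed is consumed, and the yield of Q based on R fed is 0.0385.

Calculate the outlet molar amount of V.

Conversion of R: R consumed = 1ξ₁ = 0.278 × 525 → ξ₁ = 146 mol.
Yield of Q: 1ξ₂ / 525 = 0.0385 → ξ₂ = 20.21 mol.
Outlet amounts (n = n₀ + Σ ν·ξ):
  R: 525 − 1(146) = 379
  V: 0 + 1(146) − 2(20.21) = 105.5
  Q: 0 + 1(20.21) = 20.21

106 mol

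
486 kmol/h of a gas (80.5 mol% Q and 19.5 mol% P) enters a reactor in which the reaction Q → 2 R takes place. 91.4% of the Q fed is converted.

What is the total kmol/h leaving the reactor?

844 kmol/h

Q reacted = 0.914 × 391.2 = 357.6 kmol/h; ν_Q = −1, so ξ = 357.6/1 = 357.6 kmol/h.
Outlet amounts (n = n₀ + ν ξ):
  Q: 391.2 − 1(357.6) = 33.65
  R: 0 + 2(357.6) = 715.2
  P: 94.77 (inert)
Total out = 33.65 + 715.2 + 94.77 = 843.6 kmol/h.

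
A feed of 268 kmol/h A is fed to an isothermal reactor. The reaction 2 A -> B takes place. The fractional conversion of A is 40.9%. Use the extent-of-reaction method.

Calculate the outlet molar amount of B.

54.8 kmol/h

A reacted = 0.409 × 268 = 109.6 kmol/h; ν_A = −2, so ξ = 109.6/2 = 54.81 kmol/h.
Outlet amounts (n = n₀ + ν ξ):
  A: 268 − 2(54.81) = 158.4
  B: 0 + 1(54.81) = 54.81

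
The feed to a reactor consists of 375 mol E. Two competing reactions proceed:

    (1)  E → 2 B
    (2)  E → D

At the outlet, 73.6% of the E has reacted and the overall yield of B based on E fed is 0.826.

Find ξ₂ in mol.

Yield of B: 2ξ₁ / 375 = 0.826 → ξ₁ = 154.9 mol.
Conversion of E: 1ξ₁ + 1ξ₂ = 0.736 × 375 = 276 → ξ₂ = 121.1 mol.
Outlet amounts (n = n₀ + Σ ν·ξ):
  E: 375 − 1(154.9) − 1(121.1) = 99
  B: 0 + 2(154.9) = 309.8
  D: 0 + 1(121.1) = 121.1

ξ₂ = 121 mol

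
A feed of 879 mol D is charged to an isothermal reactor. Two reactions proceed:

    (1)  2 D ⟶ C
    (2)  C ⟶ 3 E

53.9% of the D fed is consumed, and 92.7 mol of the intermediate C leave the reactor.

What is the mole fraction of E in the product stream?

Conversion of D: D consumed = 2ξ₁ = 0.539 × 879 → ξ₁ = 236.9 mol.
C balance: n_C = 0 + 1ξ₁ − 1ξ₂ = 92.7 → ξ₂ = (1·236.9 − 92.7)/1 = 144.2 mol.
Outlet amounts (n = n₀ + Σ ν·ξ):
  D: 879 − 2(236.9) = 405.2
  C: 0 + 1(236.9) − 1(144.2) = 92.7
  E: 0 + 3(144.2) = 432.6
Total out = 930.5 mol; y_E = 432.6 / 930.5 = 0.4649.

0.465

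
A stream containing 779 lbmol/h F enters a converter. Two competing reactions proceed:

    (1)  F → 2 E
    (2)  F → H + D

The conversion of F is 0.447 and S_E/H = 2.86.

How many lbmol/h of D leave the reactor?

Conversion of F: F consumed = 0.447 × 779 = 348.2 lbmol/h = 1ξ₁ + 1ξ₂.
Selectivity: 2ξ₁ / (1ξ₂) = 2.86 → ξ₁ = 1.43 ξ₂.
Substitute: (1·1.43 + 1) ξ₂ = 348.2 → ξ₂ = 143.3 lbmol/h, ξ₁ = 204.9 lbmol/h.
Outlet amounts (n = n₀ + Σ ν·ξ):
  F: 779 − 1(204.9) − 1(143.3) = 430.8
  E: 0 + 2(204.9) = 409.8
  H: 0 + 1(143.3) = 143.3
  D: 0 + 1(143.3) = 143.3

143 lbmol/h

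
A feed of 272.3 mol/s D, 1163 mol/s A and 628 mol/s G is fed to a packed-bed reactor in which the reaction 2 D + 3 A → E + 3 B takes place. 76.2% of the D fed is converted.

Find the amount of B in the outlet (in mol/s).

D reacted = 0.762 × 272.3 = 207.5 mol/s; ν_D = −2, so ξ = 207.5/2 = 103.7 mol/s.
Outlet amounts (n = n₀ + ν ξ):
  D: 272.3 − 2(103.7) = 64.81
  A: 1163 − 3(103.7) = 851.8
  E: 0 + 1(103.7) = 103.7
  B: 0 + 3(103.7) = 311.2
  G: 628 (inert)

311 mol/s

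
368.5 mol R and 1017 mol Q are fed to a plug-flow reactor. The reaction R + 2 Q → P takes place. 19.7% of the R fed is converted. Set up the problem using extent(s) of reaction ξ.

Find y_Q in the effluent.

R reacted = 0.197 × 368.5 = 72.59 mol; ν_R = −1, so ξ = 72.59/1 = 72.59 mol.
Outlet amounts (n = n₀ + ν ξ):
  R: 368.5 − 1(72.59) = 295.9
  Q: 1017 − 2(72.59) = 871.8
  P: 0 + 1(72.59) = 72.59
Total out = 1240 mol; y_Q = 871.8 / 1240 = 0.7029.

0.703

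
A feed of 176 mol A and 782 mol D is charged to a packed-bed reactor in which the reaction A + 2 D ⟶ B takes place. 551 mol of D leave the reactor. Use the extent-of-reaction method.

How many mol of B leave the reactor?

For D: n = n₀ − 2ξ → 551 = 782 − 2ξ, giving ξ = 115.5 mol.
Outlet amounts (n = n₀ + ν ξ):
  A: 176 − 1(115.5) = 60.5
  D: 782 − 2(115.5) = 551
  B: 0 + 1(115.5) = 115.5

116 mol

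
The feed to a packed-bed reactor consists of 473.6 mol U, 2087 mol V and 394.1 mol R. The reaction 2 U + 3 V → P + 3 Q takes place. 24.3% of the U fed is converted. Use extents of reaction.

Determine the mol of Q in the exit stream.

173 mol

U reacted = 0.243 × 473.6 = 115.1 mol; ν_U = −2, so ξ = 115.1/2 = 57.54 mol.
Outlet amounts (n = n₀ + ν ξ):
  U: 473.6 − 2(57.54) = 358.5
  V: 2087 − 3(57.54) = 1914
  P: 0 + 1(57.54) = 57.54
  Q: 0 + 3(57.54) = 172.6
  R: 394.1 (inert)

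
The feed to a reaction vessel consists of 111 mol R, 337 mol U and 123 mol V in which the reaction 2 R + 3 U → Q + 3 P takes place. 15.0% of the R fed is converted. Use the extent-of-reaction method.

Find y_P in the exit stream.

0.0444

R reacted = 0.15 × 111 = 16.65 mol; ν_R = −2, so ξ = 16.65/2 = 8.325 mol.
Outlet amounts (n = n₀ + ν ξ):
  R: 111 − 2(8.325) = 94.35
  U: 337 − 3(8.325) = 312
  Q: 0 + 1(8.325) = 8.325
  P: 0 + 3(8.325) = 24.97
  V: 123 (inert)
Total out = 562.7 mol; y_P = 24.97 / 562.7 = 0.04439.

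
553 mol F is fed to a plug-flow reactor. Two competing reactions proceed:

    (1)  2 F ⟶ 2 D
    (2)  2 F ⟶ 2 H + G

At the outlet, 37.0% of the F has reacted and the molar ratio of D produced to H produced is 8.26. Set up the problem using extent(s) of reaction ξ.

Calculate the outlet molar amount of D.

183 mol

Conversion of F: F consumed = 0.37 × 553 = 204.6 mol = 2ξ₁ + 2ξ₂.
Selectivity: 2ξ₁ / (2ξ₂) = 8.26 → ξ₁ = 8.26 ξ₂.
Substitute: (2·8.26 + 2) ξ₂ = 204.6 → ξ₂ = 11.05 mol, ξ₁ = 91.26 mol.
Outlet amounts (n = n₀ + Σ ν·ξ):
  F: 553 − 2(91.26) − 2(11.05) = 348.4
  D: 0 + 2(91.26) = 182.5
  H: 0 + 2(11.05) = 22.1
  G: 0 + 1(11.05) = 11.05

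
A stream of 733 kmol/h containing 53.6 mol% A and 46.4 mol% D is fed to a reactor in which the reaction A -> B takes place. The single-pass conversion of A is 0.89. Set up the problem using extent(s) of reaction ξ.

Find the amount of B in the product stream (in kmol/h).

A reacted = 0.89 × 392.9 = 349.7 kmol/h; ν_A = −1, so ξ = 349.7/1 = 349.7 kmol/h.
Outlet amounts (n = n₀ + ν ξ):
  A: 392.9 − 1(349.7) = 43.22
  B: 0 + 1(349.7) = 349.7
  D: 340.1 (inert)

350 kmol/h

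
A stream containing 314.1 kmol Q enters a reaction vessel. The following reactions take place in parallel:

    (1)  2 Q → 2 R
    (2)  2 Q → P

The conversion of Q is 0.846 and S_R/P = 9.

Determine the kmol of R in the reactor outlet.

Conversion of Q: Q consumed = 0.846 × 314.1 = 265.7 kmol = 2ξ₁ + 2ξ₂.
Selectivity: 2ξ₁ / (1ξ₂) = 9 → ξ₁ = 4.5 ξ₂.
Substitute: (2·4.5 + 2) ξ₂ = 265.7 → ξ₂ = 24.16 kmol, ξ₁ = 108.7 kmol.
Outlet amounts (n = n₀ + Σ ν·ξ):
  Q: 314.1 − 2(108.7) − 2(24.16) = 48.37
  R: 0 + 2(108.7) = 217.4
  P: 0 + 1(24.16) = 24.16

217 kmol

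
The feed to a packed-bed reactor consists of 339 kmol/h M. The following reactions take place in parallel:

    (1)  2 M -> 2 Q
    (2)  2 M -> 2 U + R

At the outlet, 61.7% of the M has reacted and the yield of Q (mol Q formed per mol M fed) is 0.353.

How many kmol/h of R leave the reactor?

Yield of Q: 2ξ₁ / 339 = 0.353 → ξ₁ = 59.83 kmol/h.
Conversion of M: 2ξ₁ + 2ξ₂ = 0.617 × 339 = 209.2 → ξ₂ = 44.75 kmol/h.
Outlet amounts (n = n₀ + Σ ν·ξ):
  M: 339 − 2(59.83) − 2(44.75) = 129.8
  Q: 0 + 2(59.83) = 119.7
  U: 0 + 2(44.75) = 89.5
  R: 0 + 1(44.75) = 44.75

44.7 kmol/h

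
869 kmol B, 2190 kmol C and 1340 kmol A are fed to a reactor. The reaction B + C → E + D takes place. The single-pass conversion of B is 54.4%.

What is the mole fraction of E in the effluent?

B reacted = 0.544 × 869 = 472.7 kmol; ν_B = −1, so ξ = 472.7/1 = 472.7 kmol.
Outlet amounts (n = n₀ + ν ξ):
  B: 869 − 1(472.7) = 396.3
  C: 2190 − 1(472.7) = 1717
  E: 0 + 1(472.7) = 472.7
  D: 0 + 1(472.7) = 472.7
  A: 1340 (inert)
Total out = 4399 kmol; y_E = 472.7 / 4399 = 0.1075.

0.107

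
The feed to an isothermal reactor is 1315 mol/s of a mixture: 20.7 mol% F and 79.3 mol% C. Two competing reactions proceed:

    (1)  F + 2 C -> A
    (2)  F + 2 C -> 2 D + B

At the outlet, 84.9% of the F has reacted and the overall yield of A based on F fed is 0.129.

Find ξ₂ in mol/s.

ξ₂ = 196 mol/s

Yield of A: 1ξ₁ / 272.2 = 0.129 → ξ₁ = 35.11 mol/s.
Conversion of F: 1ξ₁ + 1ξ₂ = 0.849 × 272.2 = 231.1 → ξ₂ = 196 mol/s.
Outlet amounts (n = n₀ + Σ ν·ξ):
  F: 272.2 − 1(35.11) − 1(196) = 41.1
  C: 1043 − 2(35.11) − 2(196) = 580.6
  A: 0 + 1(35.11) = 35.11
  D: 0 + 2(196) = 392
  B: 0 + 1(196) = 196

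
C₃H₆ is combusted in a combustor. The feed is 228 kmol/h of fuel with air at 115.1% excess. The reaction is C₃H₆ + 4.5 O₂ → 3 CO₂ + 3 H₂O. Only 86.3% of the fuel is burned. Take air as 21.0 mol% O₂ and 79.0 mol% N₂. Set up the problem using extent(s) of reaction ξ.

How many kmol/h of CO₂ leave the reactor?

590 kmol/h

Stoichiometric O₂ = 4.5 × 228 = 1026 kmol/h; O₂ fed = 1026 × 2.151 = 2207 kmol/h.
N₂ fed = 2207 × 79/21 = 8302 kmol/h.
Fuel reacted = 0.863 × 228 → ξ = 196.8 kmol/h.
Outlet (n = n₀ + ν ξ):
  C₃H₆: 228 − 1(196.8) = 31.24
  O₂: 2207 − 4.5(196.8) = 1321
  N₂: 8302 (inert)
  CO₂: 0 + 3(196.8) = 590.3
  H₂O: 0 + 3(196.8) = 590.3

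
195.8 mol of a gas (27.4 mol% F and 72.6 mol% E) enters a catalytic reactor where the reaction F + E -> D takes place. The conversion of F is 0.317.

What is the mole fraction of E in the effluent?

0.7

F reacted = 0.317 × 53.65 = 17.01 mol; ν_F = −1, so ξ = 17.01/1 = 17.01 mol.
Outlet amounts (n = n₀ + ν ξ):
  F: 53.65 − 1(17.01) = 36.64
  E: 142.2 − 1(17.01) = 125.1
  D: 0 + 1(17.01) = 17.01
Total out = 178.8 mol; y_E = 125.1 / 178.8 = 0.6999.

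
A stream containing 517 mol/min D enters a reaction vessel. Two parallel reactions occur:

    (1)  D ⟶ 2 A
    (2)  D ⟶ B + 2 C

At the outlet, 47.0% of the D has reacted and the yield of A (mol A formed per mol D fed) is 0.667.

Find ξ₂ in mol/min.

ξ₂ = 70.6 mol/min

Yield of A: 2ξ₁ / 517 = 0.667 → ξ₁ = 172.4 mol/min.
Conversion of D: 1ξ₁ + 1ξ₂ = 0.47 × 517 = 243 → ξ₂ = 70.57 mol/min.
Outlet amounts (n = n₀ + Σ ν·ξ):
  D: 517 − 1(172.4) − 1(70.57) = 274
  A: 0 + 2(172.4) = 344.8
  B: 0 + 1(70.57) = 70.57
  C: 0 + 2(70.57) = 141.1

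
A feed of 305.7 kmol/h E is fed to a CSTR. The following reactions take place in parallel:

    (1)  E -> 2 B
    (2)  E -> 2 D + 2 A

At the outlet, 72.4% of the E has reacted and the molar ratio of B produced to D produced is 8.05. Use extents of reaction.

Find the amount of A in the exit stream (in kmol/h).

Conversion of E: E consumed = 0.724 × 305.7 = 221.3 kmol/h = 1ξ₁ + 1ξ₂.
Selectivity: 2ξ₁ / (2ξ₂) = 8.05 → ξ₁ = 8.05 ξ₂.
Substitute: (1·8.05 + 1) ξ₂ = 221.3 → ξ₂ = 24.46 kmol/h, ξ₁ = 196.9 kmol/h.
Outlet amounts (n = n₀ + Σ ν·ξ):
  E: 305.7 − 1(196.9) − 1(24.46) = 84.37
  B: 0 + 2(196.9) = 393.7
  D: 0 + 2(24.46) = 48.91
  A: 0 + 2(24.46) = 48.91

48.9 kmol/h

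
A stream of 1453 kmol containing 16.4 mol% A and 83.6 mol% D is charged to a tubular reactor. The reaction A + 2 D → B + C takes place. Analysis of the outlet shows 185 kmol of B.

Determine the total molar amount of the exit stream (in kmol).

For B: n = n₀ + 1ξ → 185 = 0 + 1ξ, giving ξ = 185 kmol.
Outlet amounts (n = n₀ + ν ξ):
  A: 238.3 − 1(185) = 53.29
  D: 1215 − 2(185) = 844.7
  B: 0 + 1(185) = 185
  C: 0 + 1(185) = 185
Total out = 53.29 + 844.7 + 185 + 185 = 1268 kmol.

1270 kmol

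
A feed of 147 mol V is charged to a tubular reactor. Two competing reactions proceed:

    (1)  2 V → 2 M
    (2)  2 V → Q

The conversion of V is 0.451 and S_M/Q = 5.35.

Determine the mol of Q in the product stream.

9.02 mol

Conversion of V: V consumed = 0.451 × 147 = 66.3 mol = 2ξ₁ + 2ξ₂.
Selectivity: 2ξ₁ / (1ξ₂) = 5.35 → ξ₁ = 2.675 ξ₂.
Substitute: (2·2.675 + 2) ξ₂ = 66.3 → ξ₂ = 9.02 mol, ξ₁ = 24.13 mol.
Outlet amounts (n = n₀ + Σ ν·ξ):
  V: 147 − 2(24.13) − 2(9.02) = 80.7
  M: 0 + 2(24.13) = 48.26
  Q: 0 + 1(9.02) = 9.02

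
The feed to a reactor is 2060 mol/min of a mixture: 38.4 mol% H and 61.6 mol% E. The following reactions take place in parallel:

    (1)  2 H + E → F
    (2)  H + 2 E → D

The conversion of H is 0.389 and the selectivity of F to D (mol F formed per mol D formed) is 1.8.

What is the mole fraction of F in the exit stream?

Conversion of H: H consumed = 0.389 × 791 = 307.7 mol/min = 2ξ₁ + 1ξ₂.
Selectivity: 1ξ₁ / (1ξ₂) = 1.8 → ξ₁ = 1.8 ξ₂.
Substitute: (2·1.8 + 1) ξ₂ = 307.7 → ξ₂ = 66.89 mol/min, ξ₁ = 120.4 mol/min.
Outlet amounts (n = n₀ + Σ ν·ξ):
  H: 791 − 2(120.4) − 1(66.89) = 483.3
  E: 1269 − 1(120.4) − 2(66.89) = 1015
  F: 0 + 1(120.4) = 120.4
  D: 0 + 1(66.89) = 66.89
Total out = 1685 mol/min; y_F = 120.4 / 1685 = 0.07144.

0.0714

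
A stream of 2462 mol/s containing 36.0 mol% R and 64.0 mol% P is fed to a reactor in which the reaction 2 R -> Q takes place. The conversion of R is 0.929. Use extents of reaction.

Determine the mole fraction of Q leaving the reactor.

R reacted = 0.929 × 886.3 = 823.4 mol/s; ν_R = −2, so ξ = 823.4/2 = 411.7 mol/s.
Outlet amounts (n = n₀ + ν ξ):
  R: 886.3 − 2(411.7) = 62.93
  Q: 0 + 1(411.7) = 411.7
  P: 1576 (inert)
Total out = 2050 mol/s; y_Q = 411.7 / 2050 = 0.2008.

0.201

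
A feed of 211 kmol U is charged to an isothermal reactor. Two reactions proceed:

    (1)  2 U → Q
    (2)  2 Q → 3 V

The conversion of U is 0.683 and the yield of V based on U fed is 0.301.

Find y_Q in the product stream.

Conversion of U: U consumed = 2ξ₁ = 0.683 × 211 → ξ₁ = 72.06 kmol.
Yield of V: 3ξ₂ / 211 = 0.301 → ξ₂ = 21.17 kmol.
Outlet amounts (n = n₀ + Σ ν·ξ):
  U: 211 − 2(72.06) = 66.89
  Q: 0 + 1(72.06) − 2(21.17) = 29.72
  V: 0 + 3(21.17) = 63.51
Total out = 160.1 kmol; y_Q = 29.72 / 160.1 = 0.1856.

0.186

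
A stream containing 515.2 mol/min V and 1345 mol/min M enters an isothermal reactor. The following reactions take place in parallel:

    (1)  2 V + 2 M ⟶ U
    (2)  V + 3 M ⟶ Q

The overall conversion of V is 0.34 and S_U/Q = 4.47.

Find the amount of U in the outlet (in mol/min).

Conversion of V: V consumed = 0.34 × 515.2 = 175.2 mol/min = 2ξ₁ + 1ξ₂.
Selectivity: 1ξ₁ / (1ξ₂) = 4.47 → ξ₁ = 4.47 ξ₂.
Substitute: (2·4.47 + 1) ξ₂ = 175.2 → ξ₂ = 17.62 mol/min, ξ₁ = 78.77 mol/min.
Outlet amounts (n = n₀ + Σ ν·ξ):
  V: 515.2 − 2(78.77) − 1(17.62) = 340
  M: 1345 − 2(78.77) − 3(17.62) = 1135
  U: 0 + 1(78.77) = 78.77
  Q: 0 + 1(17.62) = 17.62

78.8 mol/min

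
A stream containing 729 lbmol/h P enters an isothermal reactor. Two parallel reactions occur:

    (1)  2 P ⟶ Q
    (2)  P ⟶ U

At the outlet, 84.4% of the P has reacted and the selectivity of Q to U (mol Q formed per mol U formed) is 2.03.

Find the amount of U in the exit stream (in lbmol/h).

122 lbmol/h

Conversion of P: P consumed = 0.844 × 729 = 615.3 lbmol/h = 2ξ₁ + 1ξ₂.
Selectivity: 1ξ₁ / (1ξ₂) = 2.03 → ξ₁ = 2.03 ξ₂.
Substitute: (2·2.03 + 1) ξ₂ = 615.3 → ξ₂ = 121.6 lbmol/h, ξ₁ = 246.8 lbmol/h.
Outlet amounts (n = n₀ + Σ ν·ξ):
  P: 729 − 2(246.8) − 1(121.6) = 113.7
  Q: 0 + 1(246.8) = 246.8
  U: 0 + 1(121.6) = 121.6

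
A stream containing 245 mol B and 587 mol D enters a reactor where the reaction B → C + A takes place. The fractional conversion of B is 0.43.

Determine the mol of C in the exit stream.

105 mol

B reacted = 0.43 × 245 = 105.3 mol; ν_B = −1, so ξ = 105.3/1 = 105.3 mol.
Outlet amounts (n = n₀ + ν ξ):
  B: 245 − 1(105.3) = 139.7
  C: 0 + 1(105.3) = 105.3
  A: 0 + 1(105.3) = 105.3
  D: 587 (inert)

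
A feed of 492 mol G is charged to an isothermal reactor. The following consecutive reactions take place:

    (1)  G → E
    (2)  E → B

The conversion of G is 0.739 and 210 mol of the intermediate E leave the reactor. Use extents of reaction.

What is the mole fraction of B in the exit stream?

Conversion of G: G consumed = 1ξ₁ = 0.739 × 492 → ξ₁ = 363.6 mol.
E balance: n_E = 0 + 1ξ₁ − 1ξ₂ = 210 → ξ₂ = (1·363.6 − 210)/1 = 153.6 mol.
Outlet amounts (n = n₀ + Σ ν·ξ):
  G: 492 − 1(363.6) = 128.4
  E: 0 + 1(363.6) − 1(153.6) = 210
  B: 0 + 1(153.6) = 153.6
Total out = 492 mol; y_B = 153.6 / 492 = 0.3122.

0.312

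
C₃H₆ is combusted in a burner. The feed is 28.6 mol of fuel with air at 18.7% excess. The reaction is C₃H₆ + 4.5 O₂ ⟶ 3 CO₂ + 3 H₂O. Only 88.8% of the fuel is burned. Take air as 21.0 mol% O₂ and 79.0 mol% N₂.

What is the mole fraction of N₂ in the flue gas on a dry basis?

0.83

Stoichiometric O₂ = 4.5 × 28.6 = 128.7 mol; O₂ fed = 128.7 × 1.187 = 152.8 mol.
N₂ fed = 152.8 × 79/21 = 574.7 mol.
Fuel reacted = 0.888 × 28.6 → ξ = 25.4 mol.
Outlet (n = n₀ + ν ξ):
  C₃H₆: 28.6 − 1(25.4) = 3.203
  O₂: 152.8 − 4.5(25.4) = 38.48
  N₂: 574.7 (inert)
  CO₂: 0 + 3(25.4) = 76.19
  H₂O: 0 + 3(25.4) = 76.19
Dry total = 692.6 mol; y_N₂ (dry) = 574.7 / 692.6 = 0.8298.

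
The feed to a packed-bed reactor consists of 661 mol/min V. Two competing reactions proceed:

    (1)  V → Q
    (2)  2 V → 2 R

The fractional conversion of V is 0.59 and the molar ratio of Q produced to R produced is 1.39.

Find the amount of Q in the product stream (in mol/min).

227 mol/min

Conversion of V: V consumed = 0.59 × 661 = 390 mol/min = 1ξ₁ + 2ξ₂.
Selectivity: 1ξ₁ / (2ξ₂) = 1.39 → ξ₁ = 2.78 ξ₂.
Substitute: (1·2.78 + 2) ξ₂ = 390 → ξ₂ = 81.59 mol/min, ξ₁ = 226.8 mol/min.
Outlet amounts (n = n₀ + Σ ν·ξ):
  V: 661 − 1(226.8) − 2(81.59) = 271
  Q: 0 + 1(226.8) = 226.8
  R: 0 + 2(81.59) = 163.2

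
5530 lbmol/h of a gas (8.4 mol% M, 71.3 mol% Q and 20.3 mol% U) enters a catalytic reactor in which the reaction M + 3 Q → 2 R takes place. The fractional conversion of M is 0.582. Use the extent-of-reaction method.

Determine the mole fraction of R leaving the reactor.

M reacted = 0.582 × 464.5 = 270.4 lbmol/h; ν_M = −1, so ξ = 270.4/1 = 270.4 lbmol/h.
Outlet amounts (n = n₀ + ν ξ):
  M: 464.5 − 1(270.4) = 194.2
  Q: 3943 − 3(270.4) = 3132
  R: 0 + 2(270.4) = 540.7
  U: 1123 (inert)
Total out = 4989 lbmol/h; y_R = 540.7 / 4989 = 0.1084.

0.108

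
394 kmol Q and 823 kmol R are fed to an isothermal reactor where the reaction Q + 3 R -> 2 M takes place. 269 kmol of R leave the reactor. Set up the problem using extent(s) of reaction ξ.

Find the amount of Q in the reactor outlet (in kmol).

For R: n = n₀ − 3ξ → 269 = 823 − 3ξ, giving ξ = 184.7 kmol.
Outlet amounts (n = n₀ + ν ξ):
  Q: 394 − 1(184.7) = 209.3
  R: 823 − 3(184.7) = 269
  M: 0 + 2(184.7) = 369.3

209 kmol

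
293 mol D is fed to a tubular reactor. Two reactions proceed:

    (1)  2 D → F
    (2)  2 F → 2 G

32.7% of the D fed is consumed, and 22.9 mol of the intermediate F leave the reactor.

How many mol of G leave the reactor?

Conversion of D: D consumed = 2ξ₁ = 0.327 × 293 → ξ₁ = 47.91 mol.
F balance: n_F = 0 + 1ξ₁ − 2ξ₂ = 22.9 → ξ₂ = (1·47.91 − 22.9)/2 = 12.5 mol.
Outlet amounts (n = n₀ + Σ ν·ξ):
  D: 293 − 2(47.91) = 197.2
  F: 0 + 1(47.91) − 2(12.5) = 22.9
  G: 0 + 2(12.5) = 25.01

25 mol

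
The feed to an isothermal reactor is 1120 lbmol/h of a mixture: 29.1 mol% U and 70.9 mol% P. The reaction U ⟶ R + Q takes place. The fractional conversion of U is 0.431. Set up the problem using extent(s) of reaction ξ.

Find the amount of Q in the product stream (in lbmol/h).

U reacted = 0.431 × 325.9 = 140.5 lbmol/h; ν_U = −1, so ξ = 140.5/1 = 140.5 lbmol/h.
Outlet amounts (n = n₀ + ν ξ):
  U: 325.9 − 1(140.5) = 185.4
  R: 0 + 1(140.5) = 140.5
  Q: 0 + 1(140.5) = 140.5
  P: 794.1 (inert)

140 lbmol/h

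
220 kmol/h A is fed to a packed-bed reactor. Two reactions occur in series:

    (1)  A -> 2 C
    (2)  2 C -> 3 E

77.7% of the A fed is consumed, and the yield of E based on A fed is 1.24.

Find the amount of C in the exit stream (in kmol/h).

Conversion of A: A consumed = 1ξ₁ = 0.777 × 220 → ξ₁ = 170.9 kmol/h.
Yield of E: 3ξ₂ / 220 = 1.24 → ξ₂ = 90.93 kmol/h.
Outlet amounts (n = n₀ + Σ ν·ξ):
  A: 220 − 1(170.9) = 49.06
  C: 0 + 2(170.9) − 2(90.93) = 160
  E: 0 + 3(90.93) = 272.8

160 kmol/h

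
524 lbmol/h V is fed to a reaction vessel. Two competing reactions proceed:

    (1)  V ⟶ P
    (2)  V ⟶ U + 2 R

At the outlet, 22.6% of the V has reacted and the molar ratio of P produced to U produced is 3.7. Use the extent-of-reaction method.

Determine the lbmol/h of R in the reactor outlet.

Conversion of V: V consumed = 0.226 × 524 = 118.4 lbmol/h = 1ξ₁ + 1ξ₂.
Selectivity: 1ξ₁ / (1ξ₂) = 3.7 → ξ₁ = 3.7 ξ₂.
Substitute: (1·3.7 + 1) ξ₂ = 118.4 → ξ₂ = 25.2 lbmol/h, ξ₁ = 93.23 lbmol/h.
Outlet amounts (n = n₀ + Σ ν·ξ):
  V: 524 − 1(93.23) − 1(25.2) = 405.6
  P: 0 + 1(93.23) = 93.23
  U: 0 + 1(25.2) = 25.2
  R: 0 + 2(25.2) = 50.39

50.4 lbmol/h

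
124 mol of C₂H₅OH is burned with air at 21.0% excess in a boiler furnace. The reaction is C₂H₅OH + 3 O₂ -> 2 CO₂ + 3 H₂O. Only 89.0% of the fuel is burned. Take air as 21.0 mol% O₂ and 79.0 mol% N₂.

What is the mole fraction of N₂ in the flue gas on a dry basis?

Stoichiometric O₂ = 3 × 124 = 372 mol; O₂ fed = 372 × 1.210 = 450.1 mol.
N₂ fed = 450.1 × 79/21 = 1693 mol.
Fuel reacted = 0.89 × 124 → ξ = 110.4 mol.
Outlet (n = n₀ + ν ξ):
  C₂H₅OH: 124 − 1(110.4) = 13.64
  O₂: 450.1 − 3(110.4) = 119
  N₂: 1693 (inert)
  CO₂: 0 + 2(110.4) = 220.7
  H₂O: 0 + 3(110.4) = 331.1
Dry total = 2047 mol; y_N₂ (dry) = 1693 / 2047 = 0.8273.

0.827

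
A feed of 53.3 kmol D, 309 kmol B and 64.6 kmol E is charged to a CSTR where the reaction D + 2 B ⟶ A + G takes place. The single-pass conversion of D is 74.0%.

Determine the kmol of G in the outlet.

D reacted = 0.74 × 53.3 = 39.44 kmol; ν_D = −1, so ξ = 39.44/1 = 39.44 kmol.
Outlet amounts (n = n₀ + ν ξ):
  D: 53.3 − 1(39.44) = 13.86
  B: 309 − 2(39.44) = 230.1
  A: 0 + 1(39.44) = 39.44
  G: 0 + 1(39.44) = 39.44
  E: 64.6 (inert)

39.4 kmol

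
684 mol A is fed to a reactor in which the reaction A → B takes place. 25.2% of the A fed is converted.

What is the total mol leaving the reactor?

A reacted = 0.252 × 684 = 172.4 mol; ν_A = −1, so ξ = 172.4/1 = 172.4 mol.
Outlet amounts (n = n₀ + ν ξ):
  A: 684 − 1(172.4) = 511.6
  B: 0 + 1(172.4) = 172.4
Total out = 511.6 + 172.4 = 684 mol.

684 mol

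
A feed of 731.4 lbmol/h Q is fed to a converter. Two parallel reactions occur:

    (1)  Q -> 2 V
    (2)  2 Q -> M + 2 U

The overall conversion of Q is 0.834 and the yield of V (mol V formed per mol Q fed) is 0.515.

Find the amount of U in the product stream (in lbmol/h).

Yield of V: 2ξ₁ / 731.4 = 0.515 → ξ₁ = 188.3 lbmol/h.
Conversion of Q: 1ξ₁ + 2ξ₂ = 0.834 × 731.4 = 610 → ξ₂ = 210.8 lbmol/h.
Outlet amounts (n = n₀ + Σ ν·ξ):
  Q: 731.4 − 1(188.3) − 2(210.8) = 121.4
  V: 0 + 2(188.3) = 376.7
  M: 0 + 1(210.8) = 210.8
  U: 0 + 2(210.8) = 421.7

422 lbmol/h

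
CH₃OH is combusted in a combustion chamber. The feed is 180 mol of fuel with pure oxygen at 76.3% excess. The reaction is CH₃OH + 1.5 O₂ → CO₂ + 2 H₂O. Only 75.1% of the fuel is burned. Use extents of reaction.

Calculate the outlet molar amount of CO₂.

135 mol

Stoichiometric O₂ = 1.5 × 180 = 270 mol; O₂ fed = 270 × 1.763 = 476 mol.
Fuel reacted = 0.751 × 180 → ξ = 135.2 mol.
Outlet (n = n₀ + ν ξ):
  CH₃OH: 180 − 1(135.2) = 44.82
  O₂: 476 − 1.5(135.2) = 273.2
  CO₂: 0 + 1(135.2) = 135.2
  H₂O: 0 + 2(135.2) = 270.4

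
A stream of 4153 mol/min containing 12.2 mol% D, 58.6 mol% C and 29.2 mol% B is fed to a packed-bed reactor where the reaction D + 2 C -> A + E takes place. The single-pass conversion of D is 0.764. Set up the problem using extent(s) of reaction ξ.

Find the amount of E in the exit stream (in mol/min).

387 mol/min

D reacted = 0.764 × 506.7 = 387.1 mol/min; ν_D = −1, so ξ = 387.1/1 = 387.1 mol/min.
Outlet amounts (n = n₀ + ν ξ):
  D: 506.7 − 1(387.1) = 119.6
  C: 2434 − 2(387.1) = 1659
  A: 0 + 1(387.1) = 387.1
  E: 0 + 1(387.1) = 387.1
  B: 1213 (inert)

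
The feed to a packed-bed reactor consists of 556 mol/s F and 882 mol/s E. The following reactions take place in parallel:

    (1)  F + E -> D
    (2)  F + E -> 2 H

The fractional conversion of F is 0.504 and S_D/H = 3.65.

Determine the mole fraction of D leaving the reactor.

Conversion of F: F consumed = 0.504 × 556 = 280.2 mol/s = 1ξ₁ + 1ξ₂.
Selectivity: 1ξ₁ / (2ξ₂) = 3.65 → ξ₁ = 7.3 ξ₂.
Substitute: (1·7.3 + 1) ξ₂ = 280.2 → ξ₂ = 33.76 mol/s, ξ₁ = 246.5 mol/s.
Outlet amounts (n = n₀ + Σ ν·ξ):
  F: 556 − 1(246.5) − 1(33.76) = 275.8
  E: 882 − 1(246.5) − 1(33.76) = 601.8
  D: 0 + 1(246.5) = 246.5
  H: 0 + 2(33.76) = 67.52
Total out = 1192 mol/s; y_D = 246.5 / 1192 = 0.2068.

0.207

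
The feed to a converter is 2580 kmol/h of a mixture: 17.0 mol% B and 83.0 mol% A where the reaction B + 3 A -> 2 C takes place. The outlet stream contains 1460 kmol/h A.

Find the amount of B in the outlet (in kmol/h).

211 kmol/h

For A: n = n₀ − 3ξ → 1460 = 2141 − 3ξ, giving ξ = 227.1 kmol/h.
Outlet amounts (n = n₀ + ν ξ):
  B: 438.6 − 1(227.1) = 211.5
  A: 2141 − 3(227.1) = 1460
  C: 0 + 2(227.1) = 454.3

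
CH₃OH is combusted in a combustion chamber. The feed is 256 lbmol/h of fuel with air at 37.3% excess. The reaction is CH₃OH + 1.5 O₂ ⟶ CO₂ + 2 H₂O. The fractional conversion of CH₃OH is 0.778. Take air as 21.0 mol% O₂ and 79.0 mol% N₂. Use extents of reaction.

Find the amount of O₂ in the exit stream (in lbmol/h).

Stoichiometric O₂ = 1.5 × 256 = 384 lbmol/h; O₂ fed = 384 × 1.373 = 527.2 lbmol/h.
N₂ fed = 527.2 × 79/21 = 1983 lbmol/h.
Fuel reacted = 0.778 × 256 → ξ = 199.2 lbmol/h.
Outlet (n = n₀ + ν ξ):
  CH₃OH: 256 − 1(199.2) = 56.83
  O₂: 527.2 − 1.5(199.2) = 228.5
  N₂: 1983 (inert)
  CO₂: 0 + 1(199.2) = 199.2
  H₂O: 0 + 2(199.2) = 398.3

228 lbmol/h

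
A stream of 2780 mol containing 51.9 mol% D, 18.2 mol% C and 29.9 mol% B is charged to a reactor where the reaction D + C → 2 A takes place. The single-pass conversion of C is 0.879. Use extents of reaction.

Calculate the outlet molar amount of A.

C reacted = 0.879 × 506 = 444.7 mol; ν_C = −1, so ξ = 444.7/1 = 444.7 mol.
Outlet amounts (n = n₀ + ν ξ):
  D: 1443 − 1(444.7) = 998.1
  C: 506 − 1(444.7) = 61.22
  A: 0 + 2(444.7) = 889.5
  B: 831.2 (inert)

889 mol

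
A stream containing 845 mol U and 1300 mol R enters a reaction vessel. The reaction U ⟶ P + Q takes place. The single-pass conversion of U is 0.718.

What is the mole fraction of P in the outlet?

0.22

U reacted = 0.718 × 845 = 606.7 mol; ν_U = −1, so ξ = 606.7/1 = 606.7 mol.
Outlet amounts (n = n₀ + ν ξ):
  U: 845 − 1(606.7) = 238.3
  P: 0 + 1(606.7) = 606.7
  Q: 0 + 1(606.7) = 606.7
  R: 1300 (inert)
Total out = 2752 mol; y_P = 606.7 / 2752 = 0.2205.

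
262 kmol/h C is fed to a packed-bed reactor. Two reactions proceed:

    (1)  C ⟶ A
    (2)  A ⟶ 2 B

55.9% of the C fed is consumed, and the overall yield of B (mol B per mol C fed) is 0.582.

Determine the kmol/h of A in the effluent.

Conversion of C: C consumed = 1ξ₁ = 0.559 × 262 → ξ₁ = 146.5 kmol/h.
Yield of B: 2ξ₂ / 262 = 0.582 → ξ₂ = 76.24 kmol/h.
Outlet amounts (n = n₀ + Σ ν·ξ):
  C: 262 − 1(146.5) = 115.5
  A: 0 + 1(146.5) − 1(76.24) = 70.22
  B: 0 + 2(76.24) = 152.5

70.2 kmol/h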